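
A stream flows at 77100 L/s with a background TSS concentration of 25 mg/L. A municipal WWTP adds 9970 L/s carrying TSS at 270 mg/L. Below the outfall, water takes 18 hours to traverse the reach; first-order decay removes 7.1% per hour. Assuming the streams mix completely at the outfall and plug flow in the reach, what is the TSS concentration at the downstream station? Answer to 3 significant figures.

Flow-weighted average: C = (77100·25.00 + 9970·270.0) / 87070 = 4619000/87070 = 53.05 mg/L.
7.1%/h lost → k = −ln(1 − 0.071) = 0.07365 h⁻¹.
Applying C = C₀e^(−kt): 53.05 × 0.2656 = 14.09 mg/L.

14.1 mg/L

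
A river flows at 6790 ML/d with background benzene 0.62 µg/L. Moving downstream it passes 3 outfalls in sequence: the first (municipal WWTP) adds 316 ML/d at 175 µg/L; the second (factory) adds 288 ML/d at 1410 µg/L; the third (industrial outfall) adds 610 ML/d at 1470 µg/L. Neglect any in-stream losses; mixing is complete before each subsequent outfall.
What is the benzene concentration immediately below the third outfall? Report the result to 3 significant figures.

Below outfall 1: Q → 7106 ML/d, C = (6790·0.6200 + 316.0·175.0)/7106 = 8.375 µg/L.
Below outfall 2: Q → 7394 ML/d, C = (7106·8.375 + 288.0·1410)/7394 = 62.97 µg/L.
Below outfall 3: Q → 8004 ML/d, C = (7394·62.97 + 610.0·1470)/8004 = 170.2 µg/L.

170 µg/L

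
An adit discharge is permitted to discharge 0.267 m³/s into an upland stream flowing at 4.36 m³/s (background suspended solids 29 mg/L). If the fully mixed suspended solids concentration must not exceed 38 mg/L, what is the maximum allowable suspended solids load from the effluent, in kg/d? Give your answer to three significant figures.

4270 kg/d

Mass balance at the limit: 4.360·29.00 + 0.2670·Cₑ = 4.627·38 → Cₑ = 185.0 mg/L.
Load = 0.2670 m³/s × 185.0 g/m³ × 86 400 s/d = 4267 kg/d.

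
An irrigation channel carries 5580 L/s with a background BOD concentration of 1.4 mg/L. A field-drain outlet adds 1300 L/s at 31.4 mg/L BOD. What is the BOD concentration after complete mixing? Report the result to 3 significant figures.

Mass balance: C = (5580·1.400 + 1300·31.40) / 6880 = 48630/6880 = 7.069 mg/L.

7.07 mg/L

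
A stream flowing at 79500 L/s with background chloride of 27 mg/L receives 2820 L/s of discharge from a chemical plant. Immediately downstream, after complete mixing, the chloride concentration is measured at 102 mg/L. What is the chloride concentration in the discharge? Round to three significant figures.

Mass balance: 79500·27.00 + 2820·Cₑ = 82320·102.0
→ Cₑ = (82320·102.0 − 79500·27.00) / 2820 = 2216 mg/L.

2220 mg/L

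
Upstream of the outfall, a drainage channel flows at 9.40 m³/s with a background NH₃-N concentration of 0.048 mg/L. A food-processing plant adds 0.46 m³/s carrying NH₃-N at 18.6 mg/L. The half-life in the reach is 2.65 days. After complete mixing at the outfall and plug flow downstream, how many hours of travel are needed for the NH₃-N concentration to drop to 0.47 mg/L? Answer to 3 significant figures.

Conservation of mass: C = (9.400·0.04800 + 0.4600·18.60) / 9.860 = 9.007/9.860 = 0.9135 mg/L.
Half-life 2.65 d → k = ln 2 / 2.65 = 0.2616 d⁻¹.
0.9135·exp(−k·t) = 0.47 → t = ln(0.9135/0.47)/k = 219500 s = 60.98 h.

61.0 h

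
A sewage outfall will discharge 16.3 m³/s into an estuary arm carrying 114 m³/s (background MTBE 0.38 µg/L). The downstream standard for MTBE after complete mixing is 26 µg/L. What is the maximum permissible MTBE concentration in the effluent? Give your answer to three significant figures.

205 µg/L

At the limit, (Qr·Cr + Qe·Cₑ)/(Qr + Qe) = 26:
Cₑ = (130.3·26 − 114.0·0.3800) / 16.30 = 205.2 µg/L.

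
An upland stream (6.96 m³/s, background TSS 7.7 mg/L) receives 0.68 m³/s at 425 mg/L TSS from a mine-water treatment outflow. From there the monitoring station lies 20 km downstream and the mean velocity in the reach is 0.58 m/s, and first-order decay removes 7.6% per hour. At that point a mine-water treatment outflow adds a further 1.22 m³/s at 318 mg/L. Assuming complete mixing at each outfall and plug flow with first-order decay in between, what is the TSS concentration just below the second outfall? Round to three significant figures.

61.9 mg/L

Mass balance: C = (6.960·7.700 + 0.6800·425.0) / 7.640 = 342.6/7.640 = 44.84 mg/L; combined flow 7.640 m³/s.
Travel time t = 20·1000 / 0.58 = 34480 s = 9.579 h.
7.6%/h lost → k = −ln(1 − 0.076) = 0.07904 h⁻¹.
Applying C = C₀e^(−kt): 44.84 × 0.4690 = 21.03 mg/L.
At the second outfall, C = (7.640·21.03 + 1.220·318.0) / (7.640 + 1.220) = 61.92 mg/L.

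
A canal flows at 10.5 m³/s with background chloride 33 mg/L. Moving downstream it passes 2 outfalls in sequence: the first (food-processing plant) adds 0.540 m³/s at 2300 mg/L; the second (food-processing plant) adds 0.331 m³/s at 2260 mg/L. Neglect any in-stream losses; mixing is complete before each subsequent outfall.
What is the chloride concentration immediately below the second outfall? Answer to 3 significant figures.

205 mg/L

After outfall 1: Q = 10.50 + 0.5400 = 11.04 m³/s; C = (10.50·33.00 + 0.5400·2300)/11.04 = 143.9 mg/L.
After outfall 2: Q = 11.04 + 0.3310 = 11.37 m³/s; C = (11.04·143.9 + 0.3310·2260)/11.37 = 205.5 mg/L.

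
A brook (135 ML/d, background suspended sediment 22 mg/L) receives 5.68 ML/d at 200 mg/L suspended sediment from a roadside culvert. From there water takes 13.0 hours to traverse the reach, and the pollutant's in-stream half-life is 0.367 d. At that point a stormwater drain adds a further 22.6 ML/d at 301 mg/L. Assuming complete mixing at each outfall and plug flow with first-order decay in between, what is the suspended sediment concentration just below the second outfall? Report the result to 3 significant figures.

50.7 mg/L

After mixing, C = (135.0·22.00 + 5.680·200.0) / 140.7 = 4106/140.7 = 29.19 mg/L; combined flow 140.7 ML/d.
Half-life 0.367 d → k = ln 2 / 0.367 = 1.889 d⁻¹.
First-order decay: C = 29.19·exp(−k·t) = 29.19·0.3595 = 10.49 mg/L.
At the second outfall, C = (140.7·10.49 + 22.60·301.0) / (140.7 + 22.60) = 50.70 mg/L.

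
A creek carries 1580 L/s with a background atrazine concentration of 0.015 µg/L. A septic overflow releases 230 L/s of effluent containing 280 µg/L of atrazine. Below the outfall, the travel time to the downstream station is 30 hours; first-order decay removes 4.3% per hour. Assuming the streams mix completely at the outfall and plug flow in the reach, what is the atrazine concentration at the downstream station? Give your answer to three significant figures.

Mixed concentration C = ΣQC/ΣQ = (1580·0.01500 + 230.0·280.0) / 1810 = 64420/1810 = 35.59 µg/L.
4.3%/h lost → k = −ln(1 − 0.043) = 0.04395 h⁻¹.
After decay, C = 35.59 × e^(−kt) = 35.59 × 0.2675 = 9.522 µg/L.

9.52 µg/L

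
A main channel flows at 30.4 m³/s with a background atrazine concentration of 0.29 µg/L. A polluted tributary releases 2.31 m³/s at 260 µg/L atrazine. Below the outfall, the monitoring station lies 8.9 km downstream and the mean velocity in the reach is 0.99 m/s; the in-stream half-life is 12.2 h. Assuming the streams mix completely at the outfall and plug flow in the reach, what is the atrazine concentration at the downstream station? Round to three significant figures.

16.2 µg/L

Mass balance: C = (30.40·0.2900 + 2.310·260.0) / 32.71 = 609.4/32.71 = 18.63 µg/L.
Travel time t = 8.9·1000 / 0.99 = 8990 s = 2.497 h.
Half-life 12.2 h → k = ln 2 / 12.2 = 0.05682 h⁻¹ = 1.364 d⁻¹.
Decay over the reach: 18.63·exp(−kt) = 18.63·0.8677 = 16.17 µg/L.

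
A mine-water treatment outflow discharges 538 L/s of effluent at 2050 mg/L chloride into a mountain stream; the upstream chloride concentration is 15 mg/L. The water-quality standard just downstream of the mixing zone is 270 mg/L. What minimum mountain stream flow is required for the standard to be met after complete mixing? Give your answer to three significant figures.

Set C_mix = 270: (Q·15.00 + 538.0·2050) / (Q + 538.0) = 270
→ Q = 538.0·(2050 − 270)/(270 − 15.00) = 3755 L/s.

3760 L/s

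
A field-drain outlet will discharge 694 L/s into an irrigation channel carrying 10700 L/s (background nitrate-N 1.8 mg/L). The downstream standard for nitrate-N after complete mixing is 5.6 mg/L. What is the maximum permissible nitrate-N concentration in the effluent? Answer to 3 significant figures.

At the limit, (Qr·Cr + Qe·Cₑ)/(Qr + Qe) = 5.6:
Cₑ = (11390·5.6 − 10700·1.800) / 694.0 = 64.19 mg/L.

64.2 mg/L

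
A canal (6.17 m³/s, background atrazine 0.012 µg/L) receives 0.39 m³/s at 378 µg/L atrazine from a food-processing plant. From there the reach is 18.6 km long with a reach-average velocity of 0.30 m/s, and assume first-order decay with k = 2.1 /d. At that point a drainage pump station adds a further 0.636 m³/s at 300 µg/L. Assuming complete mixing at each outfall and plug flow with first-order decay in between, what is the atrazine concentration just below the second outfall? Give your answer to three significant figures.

After mixing, C = (6.170·0.01200 + 0.3900·378.0) / 6.560 = 147.5/6.560 = 22.48 µg/L; combined flow 6.560 m³/s.
Travel time t = 18.6·1000 / 0.30 = 62000 s = 17.22 h.
Decay over the reach: 22.48·exp(−kt) = 22.48·0.2216 = 4.982 µg/L.
At the second outfall, C = (6.560·4.982 + 0.6360·300.0) / (6.560 + 0.6360) = 31.06 µg/L.

31.1 µg/L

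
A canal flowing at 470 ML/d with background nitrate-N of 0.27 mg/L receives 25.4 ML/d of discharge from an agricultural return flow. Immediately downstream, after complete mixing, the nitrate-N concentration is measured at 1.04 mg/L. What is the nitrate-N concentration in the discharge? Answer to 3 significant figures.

Mass balance: 470.0·0.2700 + 25.40·Cₑ = 495.4·1.040
→ Cₑ = (495.4·1.040 − 470.0·0.2700) / 25.40 = 15.29 mg/L.

15.3 mg/L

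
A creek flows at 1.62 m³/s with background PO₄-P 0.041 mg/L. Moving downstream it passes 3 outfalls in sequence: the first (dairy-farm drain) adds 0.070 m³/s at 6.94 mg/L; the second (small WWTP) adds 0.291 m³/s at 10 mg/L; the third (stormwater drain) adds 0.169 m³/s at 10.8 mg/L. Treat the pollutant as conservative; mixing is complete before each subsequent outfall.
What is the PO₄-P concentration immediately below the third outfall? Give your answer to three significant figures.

2.46 mg/L

Outfall 1: combined Q = 1.690 m³/s; C = (1.620·0.04100 + 0.07000·6.940)/1.690 = 0.3268 mg/L.
Outfall 2: combined Q = 1.981 m³/s; C = (1.690·0.3268 + 0.2910·10.00)/1.981 = 1.748 mg/L.
Outfall 3: combined Q = 2.150 m³/s; C = (1.981·1.748 + 0.1690·10.80)/2.150 = 2.459 mg/L.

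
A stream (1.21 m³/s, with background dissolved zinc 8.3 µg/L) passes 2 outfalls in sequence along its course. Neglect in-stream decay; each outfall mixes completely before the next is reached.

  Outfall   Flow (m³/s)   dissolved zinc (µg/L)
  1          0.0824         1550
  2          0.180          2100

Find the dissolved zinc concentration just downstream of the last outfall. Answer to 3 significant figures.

Outfall 1: combined Q = 1.292 m³/s; C = (1.210·8.300 + 0.08240·1550)/1.292 = 106.6 µg/L.
Outfall 2: combined Q = 1.472 m³/s; C = (1.292·106.6 + 0.1800·2100)/1.472 = 350.3 µg/L.

350 µg/L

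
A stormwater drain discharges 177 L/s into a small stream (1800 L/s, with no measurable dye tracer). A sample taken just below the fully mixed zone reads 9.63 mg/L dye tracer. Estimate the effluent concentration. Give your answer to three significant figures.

108 mg/L

Mass balance: 1800·0 + 177.0·Cₑ = 1977·9.630
→ Cₑ = (1977·9.630 − 1800·0) / 177.0 = 107.6 mg/L.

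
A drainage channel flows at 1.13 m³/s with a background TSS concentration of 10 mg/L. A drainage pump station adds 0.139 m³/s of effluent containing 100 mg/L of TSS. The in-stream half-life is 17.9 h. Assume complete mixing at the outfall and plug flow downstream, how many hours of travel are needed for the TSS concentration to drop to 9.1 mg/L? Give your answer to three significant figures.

Mixed concentration C = ΣQC/ΣQ = (1.130·10.00 + 0.1390·100.0) / 1.269 = 25.20/1.269 = 19.86 mg/L.
Half-life 17.9 h → k = ln 2 / 17.9 = 0.03872 h⁻¹ = 0.9294 d⁻¹.
19.86·exp(−k·t) = 9.1 → t = ln(19.86/9.1)/k = 72550 s = 20.15 h.

20.2 h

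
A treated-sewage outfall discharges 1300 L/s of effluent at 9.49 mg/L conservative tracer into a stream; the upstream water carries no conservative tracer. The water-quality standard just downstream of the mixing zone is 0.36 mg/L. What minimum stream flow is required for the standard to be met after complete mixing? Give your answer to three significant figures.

Set C_mix = 0.36: (Q·0 + 1300·9.490) / (Q + 1300) = 0.36
→ Q = 1300·(9.490 − 0.36)/(0.36 − 0) = 32970 L/s.

33000 L/s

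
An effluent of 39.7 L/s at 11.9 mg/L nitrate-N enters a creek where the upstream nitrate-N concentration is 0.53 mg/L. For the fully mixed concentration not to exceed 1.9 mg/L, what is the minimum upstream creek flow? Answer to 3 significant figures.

290 L/s

Set C_mix = 1.9: (Q·0.5300 + 39.70·11.90) / (Q + 39.70) = 1.9
→ Q = 39.70·(11.90 − 1.9)/(1.9 − 0.5300) = 289.8 L/s.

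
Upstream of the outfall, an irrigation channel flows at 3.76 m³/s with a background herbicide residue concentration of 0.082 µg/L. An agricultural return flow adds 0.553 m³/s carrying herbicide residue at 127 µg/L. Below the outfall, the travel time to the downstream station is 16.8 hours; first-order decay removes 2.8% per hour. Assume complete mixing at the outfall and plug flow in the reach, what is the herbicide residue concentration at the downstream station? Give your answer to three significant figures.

Conservation of mass: C = (3.760·0.08200 + 0.5530·127.0) / 4.313 = 70.54/4.313 = 16.36 µg/L.
2.8%/h lost → k = −ln(1 − 0.028) = 0.02840 h⁻¹.
First-order decay: C = 16.36·exp(−k·t) = 16.36·0.6206 = 10.15 µg/L.

10.1 µg/L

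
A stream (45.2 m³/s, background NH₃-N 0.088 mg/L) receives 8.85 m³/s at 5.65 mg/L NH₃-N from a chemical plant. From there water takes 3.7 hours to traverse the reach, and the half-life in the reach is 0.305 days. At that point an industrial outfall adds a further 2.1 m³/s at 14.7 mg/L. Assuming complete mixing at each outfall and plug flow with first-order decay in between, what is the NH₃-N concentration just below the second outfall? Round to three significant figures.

After mixing, C = (45.20·0.08800 + 8.850·5.650) / 54.05 = 53.98/54.05 = 0.9987 mg/L; combined flow 54.05 m³/s.
Half-life 0.305 d → k = ln 2 / 0.305 = 2.273 d⁻¹.
Applying C = C₀e^(−kt): 0.9987 × 0.7044 = 0.7035 mg/L.
Second outfall: C = (54.05·0.7035 + 2.100·14.70)/56.15 = 1.227 mg/L.

1.23 mg/L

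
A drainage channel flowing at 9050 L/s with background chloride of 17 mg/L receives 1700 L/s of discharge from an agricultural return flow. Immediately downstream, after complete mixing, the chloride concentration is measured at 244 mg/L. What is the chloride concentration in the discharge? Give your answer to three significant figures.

Mass balance: 9050·17.00 + 1700·Cₑ = 10750·244.0
→ Cₑ = (10750·244.0 − 9050·17.00) / 1700 = 1452 mg/L.

1450 mg/L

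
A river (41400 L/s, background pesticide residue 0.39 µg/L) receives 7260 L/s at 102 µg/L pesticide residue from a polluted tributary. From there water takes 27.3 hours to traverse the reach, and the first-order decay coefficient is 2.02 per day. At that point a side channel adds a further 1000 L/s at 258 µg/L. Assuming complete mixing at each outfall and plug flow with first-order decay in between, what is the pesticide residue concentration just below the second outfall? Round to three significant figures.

6.73 µg/L

Conservation of mass: C = (41400·0.3900 + 7260·102.0) / 48660 = 756700/48660 = 15.55 µg/L; combined flow 48660 L/s.
After decay, C = 15.55 × e^(−kt) = 15.55 × 0.1005 = 1.563 µg/L.
Second outfall: C = (48660·1.563 + 1000·258.0)/49660 = 6.726 µg/L.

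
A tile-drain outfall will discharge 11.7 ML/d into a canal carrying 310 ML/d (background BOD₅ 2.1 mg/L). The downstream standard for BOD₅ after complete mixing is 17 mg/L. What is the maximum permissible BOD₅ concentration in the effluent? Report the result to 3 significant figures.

412 mg/L

At the limit, (Qr·Cr + Qe·Cₑ)/(Qr + Qe) = 17:
Cₑ = (321.7·17 − 310.0·2.100) / 11.70 = 411.8 mg/L.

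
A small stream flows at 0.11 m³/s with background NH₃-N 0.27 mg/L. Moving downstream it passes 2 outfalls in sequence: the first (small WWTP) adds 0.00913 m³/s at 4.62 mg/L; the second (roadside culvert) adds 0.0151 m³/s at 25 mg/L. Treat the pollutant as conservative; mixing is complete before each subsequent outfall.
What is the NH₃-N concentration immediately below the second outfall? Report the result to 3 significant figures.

3.35 mg/L

Below outfall 1: Q → 0.1191 m³/s, C = (0.1100·0.2700 + 0.009130·4.620)/0.1191 = 0.6034 mg/L.
Below outfall 2: Q → 0.1342 m³/s, C = (0.1191·0.6034 + 0.01510·25.00)/0.1342 = 3.348 mg/L.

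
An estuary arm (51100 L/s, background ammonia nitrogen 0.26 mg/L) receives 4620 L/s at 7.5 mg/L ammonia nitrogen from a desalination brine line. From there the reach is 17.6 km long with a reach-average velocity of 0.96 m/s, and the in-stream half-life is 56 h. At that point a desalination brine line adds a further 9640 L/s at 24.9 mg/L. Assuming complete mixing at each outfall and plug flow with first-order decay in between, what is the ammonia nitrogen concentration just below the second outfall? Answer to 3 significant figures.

4.36 mg/L

After mixing, C = (51100·0.2600 + 4620·7.500) / 55720 = 47940/55720 = 0.8603 mg/L; combined flow 55720 L/s.
Travel time t = 17.6·1000 / 0.96 = 18330 s = 5.093 h.
Half-life 56 h → k = ln 2 / 56 = 0.01238 h⁻¹ = 0.2971 d⁻¹.
After decay, C = 0.8603 × e^(−kt) = 0.8603 × 0.9389 = 0.8077 mg/L.
At the second outfall, C = (55720·0.8077 + 9640·24.90) / (55720 + 9640) = 4.361 mg/L.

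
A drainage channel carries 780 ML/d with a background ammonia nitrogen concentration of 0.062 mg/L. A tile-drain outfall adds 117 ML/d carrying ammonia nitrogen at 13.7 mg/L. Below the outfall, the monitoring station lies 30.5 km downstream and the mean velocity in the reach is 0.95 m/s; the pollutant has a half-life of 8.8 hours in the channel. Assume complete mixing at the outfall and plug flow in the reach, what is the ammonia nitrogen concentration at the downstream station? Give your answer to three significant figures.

Mixed concentration C = ΣQC/ΣQ = (780.0·0.06200 + 117.0·13.70) / 897.0 = 1651/897.0 = 1.841 mg/L.
Travel time t = 30.5·1000 / 0.95 = 32110 s = 8.918 h.
Half-life 8.8 h → k = ln 2 / 8.8 = 0.07877 h⁻¹ = 1.890 d⁻¹.
Decay over the reach: 1.841·exp(−kt) = 1.841·0.4954 = 0.9119 mg/L.

0.912 mg/L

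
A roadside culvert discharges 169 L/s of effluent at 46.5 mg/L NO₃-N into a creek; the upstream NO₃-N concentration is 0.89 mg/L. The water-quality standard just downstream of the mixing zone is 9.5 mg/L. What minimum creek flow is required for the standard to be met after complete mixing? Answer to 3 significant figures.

Set C_mix = 9.5: (Q·0.8900 + 169.0·46.50) / (Q + 169.0) = 9.5
→ Q = 169.0·(46.50 − 9.5)/(9.5 − 0.8900) = 726.2 L/s.

726 L/s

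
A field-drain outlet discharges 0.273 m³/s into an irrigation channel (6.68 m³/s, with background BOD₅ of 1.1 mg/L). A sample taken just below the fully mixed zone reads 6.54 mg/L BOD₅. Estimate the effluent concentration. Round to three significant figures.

Mass balance: 6.680·1.100 + 0.2730·Cₑ = 6.953·6.540
→ Cₑ = (6.953·6.540 − 6.680·1.100) / 0.2730 = 139.7 mg/L.

140 mg/L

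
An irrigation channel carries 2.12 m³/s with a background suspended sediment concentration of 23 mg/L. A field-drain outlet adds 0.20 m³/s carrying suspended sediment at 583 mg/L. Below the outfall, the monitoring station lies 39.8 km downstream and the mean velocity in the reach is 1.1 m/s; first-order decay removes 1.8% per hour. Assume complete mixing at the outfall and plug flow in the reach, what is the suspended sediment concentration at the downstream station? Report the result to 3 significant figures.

59.4 mg/L

Mixed concentration C = ΣQC/ΣQ = (2.120·23.00 + 0.2000·583.0) / 2.320 = 165.4/2.320 = 71.28 mg/L.
Travel time t = 39.8·1000 / 1.1 = 36180 s = 10.05 h.
1.8%/h lost → k = −ln(1 − 0.018) = 0.01816 h⁻¹.
Decay over the reach: 71.28·exp(−kt) = 71.28·0.8331 = 59.38 mg/L.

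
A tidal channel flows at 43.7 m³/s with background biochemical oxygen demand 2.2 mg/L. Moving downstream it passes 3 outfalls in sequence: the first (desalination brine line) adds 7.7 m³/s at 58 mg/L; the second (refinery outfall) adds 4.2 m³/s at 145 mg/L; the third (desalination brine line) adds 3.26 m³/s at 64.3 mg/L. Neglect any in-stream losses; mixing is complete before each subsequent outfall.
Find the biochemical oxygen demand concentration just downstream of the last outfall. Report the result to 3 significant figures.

After outfall 1: Q = 43.70 + 7.700 = 51.40 m³/s; C = (43.70·2.200 + 7.700·58.00)/51.40 = 10.56 mg/L.
After outfall 2: Q = 51.40 + 4.200 = 55.60 m³/s; C = (51.40·10.56 + 4.200·145.0)/55.60 = 20.71 mg/L.
After outfall 3: Q = 55.60 + 3.260 = 58.86 m³/s; C = (55.60·20.71 + 3.260·64.30)/58.86 = 23.13 mg/L.

23.1 mg/L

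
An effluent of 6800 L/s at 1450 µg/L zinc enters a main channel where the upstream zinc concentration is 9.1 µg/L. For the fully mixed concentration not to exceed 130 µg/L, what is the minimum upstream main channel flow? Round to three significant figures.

Set C_mix = 130: (Q·9.100 + 6800·1450) / (Q + 6800) = 130
→ Q = 6800·(1450 − 130)/(130 − 9.100) = 74240 L/s.

74200 L/s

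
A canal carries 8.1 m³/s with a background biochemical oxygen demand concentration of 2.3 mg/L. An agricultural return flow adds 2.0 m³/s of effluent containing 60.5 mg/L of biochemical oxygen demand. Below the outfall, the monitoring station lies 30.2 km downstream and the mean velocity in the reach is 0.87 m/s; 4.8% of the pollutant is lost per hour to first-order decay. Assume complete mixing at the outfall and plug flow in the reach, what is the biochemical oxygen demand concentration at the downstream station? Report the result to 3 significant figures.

8.60 mg/L

Mixed concentration C = ΣQC/ΣQ = (8.100·2.300 + 2.000·60.50) / 10.10 = 139.6/10.10 = 13.82 mg/L.
Travel time t = 30.2·1000 / 0.87 = 34710 s = 9.642 h.
4.8%/h lost → k = −ln(1 − 0.048) = 0.04919 h⁻¹.
Decay over the reach: 13.82·exp(−kt) = 13.82·0.6223 = 8.603 mg/L.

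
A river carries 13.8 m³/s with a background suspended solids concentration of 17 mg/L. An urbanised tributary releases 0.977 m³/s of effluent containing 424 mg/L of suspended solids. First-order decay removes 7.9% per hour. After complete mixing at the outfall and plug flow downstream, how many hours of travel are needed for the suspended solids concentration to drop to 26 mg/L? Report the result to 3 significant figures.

Mixed concentration C = ΣQC/ΣQ = (13.80·17.00 + 0.9770·424.0) / 14.78 = 648.8/14.78 = 43.91 mg/L.
7.9%/h lost → k = −ln(1 − 0.079) = 0.08230 h⁻¹.
43.91·exp(−k·t) = 26 → t = ln(43.91/26)/k = 22920 s = 6.368 h.

6.37 h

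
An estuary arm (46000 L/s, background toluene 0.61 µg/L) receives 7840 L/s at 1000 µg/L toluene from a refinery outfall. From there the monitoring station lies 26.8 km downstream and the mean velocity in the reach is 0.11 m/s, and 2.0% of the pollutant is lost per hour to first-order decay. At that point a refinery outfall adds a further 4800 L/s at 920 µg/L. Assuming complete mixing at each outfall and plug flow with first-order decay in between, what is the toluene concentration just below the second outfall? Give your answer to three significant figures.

Conservation of mass: C = (46000·0.6100 + 7840·1000) / 53840 = 7868000/53840 = 146.1 µg/L; combined flow 53840 L/s.
Travel time t = 26.8·1000 / 0.11 = 243600 s = 67.68 h.
2.0%/h lost → k = −ln(1 − 0.02) = 0.02020 h⁻¹.
First-order decay: C = 146.1·exp(−k·t) = 146.1·0.2548 = 37.24 µg/L.
Second outfall: C = (53840·37.24 + 4800·920.0)/58640 = 109.5 µg/L.

109 µg/L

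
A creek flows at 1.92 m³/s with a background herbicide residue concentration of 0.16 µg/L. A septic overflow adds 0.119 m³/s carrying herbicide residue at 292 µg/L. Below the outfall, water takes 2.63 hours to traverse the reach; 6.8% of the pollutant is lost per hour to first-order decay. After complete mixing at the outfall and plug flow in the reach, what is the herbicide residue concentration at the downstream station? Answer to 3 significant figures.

14.3 µg/L

After mixing, C = (1.920·0.1600 + 0.1190·292.0) / 2.039 = 35.06/2.039 = 17.19 µg/L.
6.8%/h lost → k = −ln(1 − 0.068) = 0.07042 h⁻¹.
First-order decay: C = 17.19·exp(−k·t) = 17.19·0.8309 = 14.29 µg/L.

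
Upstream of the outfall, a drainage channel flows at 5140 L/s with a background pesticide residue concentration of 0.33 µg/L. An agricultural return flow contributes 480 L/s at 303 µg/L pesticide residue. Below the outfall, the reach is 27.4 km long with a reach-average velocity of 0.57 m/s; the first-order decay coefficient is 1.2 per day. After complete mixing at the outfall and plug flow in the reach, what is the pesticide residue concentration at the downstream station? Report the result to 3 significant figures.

After mixing, C = (5140·0.3300 + 480.0·303.0) / 5620 = 147100/5620 = 26.18 µg/L.
Travel time t = 27.4·1000 / 0.57 = 48070 s = 13.35 h.
Applying C = C₀e^(−kt): 26.18 × 0.5129 = 13.43 µg/L.

13.4 µg/L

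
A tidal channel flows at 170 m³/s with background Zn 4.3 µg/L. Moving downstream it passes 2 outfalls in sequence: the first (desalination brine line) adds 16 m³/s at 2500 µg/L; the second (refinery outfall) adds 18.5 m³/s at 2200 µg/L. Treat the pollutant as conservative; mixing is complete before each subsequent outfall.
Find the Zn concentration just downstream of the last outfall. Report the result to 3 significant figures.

398 µg/L

Below outfall 1: Q → 186.0 m³/s, C = (170.0·4.300 + 16.00·2500)/186.0 = 219.0 µg/L.
Below outfall 2: Q → 204.5 m³/s, C = (186.0·219.0 + 18.50·2200)/204.5 = 398.2 µg/L.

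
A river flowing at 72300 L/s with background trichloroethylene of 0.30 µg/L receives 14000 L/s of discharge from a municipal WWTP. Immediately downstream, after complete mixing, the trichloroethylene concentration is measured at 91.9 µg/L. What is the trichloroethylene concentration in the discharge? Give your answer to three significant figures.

565 µg/L

Mass balance: 72300·0.3000 + 14000·Cₑ = 86300·91.90
→ Cₑ = (86300·91.90 − 72300·0.3000) / 14000 = 564.9 µg/L.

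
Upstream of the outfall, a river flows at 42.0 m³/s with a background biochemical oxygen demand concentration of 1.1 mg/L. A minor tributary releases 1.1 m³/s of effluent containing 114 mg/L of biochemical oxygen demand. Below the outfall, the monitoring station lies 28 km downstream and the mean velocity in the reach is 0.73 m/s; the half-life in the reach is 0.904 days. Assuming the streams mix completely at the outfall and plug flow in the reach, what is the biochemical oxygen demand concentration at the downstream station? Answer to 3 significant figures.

2.83 mg/L

Flow-weighted average: C = (42.00·1.100 + 1.100·114.0) / 43.10 = 171.6/43.10 = 3.981 mg/L.
Travel time t = 28·1000 / 0.73 = 38360 s = 10.65 h.
Half-life 0.904 d → k = ln 2 / 0.904 = 0.7668 d⁻¹.
After decay, C = 3.981 × e^(−kt) = 3.981 × 0.7115 = 2.833 mg/L.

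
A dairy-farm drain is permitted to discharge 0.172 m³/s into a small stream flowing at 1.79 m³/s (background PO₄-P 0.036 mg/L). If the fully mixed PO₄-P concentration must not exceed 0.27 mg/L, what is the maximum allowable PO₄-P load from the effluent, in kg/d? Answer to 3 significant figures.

Mass balance at the limit: 1.790·0.03600 + 0.1720·Cₑ = 1.962·0.27 → Cₑ = 2.705 mg/L.
Load = 0.1720 m³/s × 2.705 g/m³ × 86 400 s/d = 40.20 kg/d.

40.2 kg/d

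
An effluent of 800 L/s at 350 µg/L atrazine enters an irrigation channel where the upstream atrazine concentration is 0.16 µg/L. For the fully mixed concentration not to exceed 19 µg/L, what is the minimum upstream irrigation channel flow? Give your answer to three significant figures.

Set C_mix = 19: (Q·0.1600 + 800.0·350.0) / (Q + 800.0) = 19
→ Q = 800.0·(350.0 − 19)/(19 − 0.1600) = 14060 L/s.

14100 L/s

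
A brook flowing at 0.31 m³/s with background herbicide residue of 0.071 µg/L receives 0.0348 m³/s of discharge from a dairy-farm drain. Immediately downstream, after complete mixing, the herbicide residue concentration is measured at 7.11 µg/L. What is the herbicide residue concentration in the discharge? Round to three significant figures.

Mass balance: 0.3100·0.07100 + 0.03480·Cₑ = 0.3448·7.110
→ Cₑ = (0.3448·7.110 − 0.3100·0.07100) / 0.03480 = 69.81 µg/L.

69.8 µg/L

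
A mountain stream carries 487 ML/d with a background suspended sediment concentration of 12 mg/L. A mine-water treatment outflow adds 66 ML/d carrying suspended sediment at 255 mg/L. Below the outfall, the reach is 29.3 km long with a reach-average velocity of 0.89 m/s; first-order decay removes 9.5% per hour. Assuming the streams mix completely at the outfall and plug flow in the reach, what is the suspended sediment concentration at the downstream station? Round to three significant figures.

16.5 mg/L

Mass balance: C = (487.0·12.00 + 66.00·255.0) / 553.0 = 22670/553.0 = 41.00 mg/L.
Travel time t = 29.3·1000 / 0.89 = 32920 s = 9.145 h.
9.5%/h lost → k = −ln(1 − 0.095) = 0.09982 h⁻¹.
Applying C = C₀e^(−kt): 41.00 × 0.4014 = 16.46 mg/L.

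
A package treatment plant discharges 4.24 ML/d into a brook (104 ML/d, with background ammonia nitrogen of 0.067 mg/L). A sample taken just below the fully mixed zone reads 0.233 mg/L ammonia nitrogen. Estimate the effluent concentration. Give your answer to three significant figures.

4.30 mg/L

Mass balance: 104.0·0.06700 + 4.240·Cₑ = 108.2·0.2330
→ Cₑ = (108.2·0.2330 − 104.0·0.06700) / 4.240 = 4.305 mg/L.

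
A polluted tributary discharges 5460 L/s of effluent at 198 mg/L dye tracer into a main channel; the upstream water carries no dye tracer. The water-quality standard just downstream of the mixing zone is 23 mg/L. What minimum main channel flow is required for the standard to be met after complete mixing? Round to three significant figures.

41500 L/s

Set C_mix = 23: (Q·0 + 5460·198.0) / (Q + 5460) = 23
→ Q = 5460·(198.0 − 23)/(23 − 0) = 41540 L/s.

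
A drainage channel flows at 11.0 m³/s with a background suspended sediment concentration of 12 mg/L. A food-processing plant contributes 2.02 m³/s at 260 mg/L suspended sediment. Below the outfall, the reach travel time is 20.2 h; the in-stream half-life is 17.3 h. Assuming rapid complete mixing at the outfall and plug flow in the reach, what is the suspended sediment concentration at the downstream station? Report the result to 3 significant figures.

Conservation of mass: C = (11.00·12.00 + 2.020·260.0) / 13.02 = 657.2/13.02 = 50.48 mg/L.
Half-life 17.3 h → k = ln 2 / 17.3 = 0.04007 h⁻¹ = 0.9616 d⁻¹.
After decay, C = 50.48 × e^(−kt) = 50.48 × 0.4452 = 22.47 mg/L.

22.5 mg/L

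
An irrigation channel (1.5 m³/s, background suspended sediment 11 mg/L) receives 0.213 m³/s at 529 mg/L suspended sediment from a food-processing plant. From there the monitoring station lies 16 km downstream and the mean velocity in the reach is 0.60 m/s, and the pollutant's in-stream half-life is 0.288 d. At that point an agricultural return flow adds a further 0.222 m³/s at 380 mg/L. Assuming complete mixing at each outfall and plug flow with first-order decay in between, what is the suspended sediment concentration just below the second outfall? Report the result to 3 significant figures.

After mixing, C = (1.500·11.00 + 0.2130·529.0) / 1.713 = 129.2/1.713 = 75.41 mg/L; combined flow 1.713 m³/s.
Travel time t = 16·1000 / 0.60 = 26670 s = 7.407 h.
Half-life 0.288 d → k = ln 2 / 0.288 = 2.407 d⁻¹.
Decay over the reach: 75.41·exp(−kt) = 75.41·0.4758 = 35.88 mg/L.
Second outfall: C = (1.713·35.88 + 0.2220·380.0)/1.935 = 75.36 mg/L.

75.4 mg/L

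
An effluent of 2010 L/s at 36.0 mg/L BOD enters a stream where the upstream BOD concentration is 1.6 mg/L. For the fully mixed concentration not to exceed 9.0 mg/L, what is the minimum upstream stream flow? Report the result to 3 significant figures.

7330 L/s

Set C_mix = 9.0: (Q·1.600 + 2010·36.00) / (Q + 2010) = 9.0
→ Q = 2010·(36.00 − 9.0)/(9.0 − 1.600) = 7334 L/s.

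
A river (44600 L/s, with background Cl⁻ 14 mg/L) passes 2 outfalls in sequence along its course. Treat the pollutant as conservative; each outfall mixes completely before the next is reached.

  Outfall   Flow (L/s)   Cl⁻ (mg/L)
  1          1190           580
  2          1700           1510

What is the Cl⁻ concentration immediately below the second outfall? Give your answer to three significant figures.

81.7 mg/L

After outfall 1: Q = 44600 + 1190 = 45790 L/s; C = (44600·14.00 + 1190·580.0)/45790 = 28.71 mg/L.
After outfall 2: Q = 45790 + 1700 = 47490 L/s; C = (45790·28.71 + 1700·1510)/47490 = 81.74 mg/L.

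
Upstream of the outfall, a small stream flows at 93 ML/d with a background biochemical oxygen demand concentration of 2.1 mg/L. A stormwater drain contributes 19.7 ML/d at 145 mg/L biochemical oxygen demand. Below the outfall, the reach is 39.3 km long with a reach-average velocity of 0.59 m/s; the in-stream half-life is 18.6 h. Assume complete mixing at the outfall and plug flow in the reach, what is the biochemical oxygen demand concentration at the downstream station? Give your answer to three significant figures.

Flow-weighted average: C = (93.00·2.100 + 19.70·145.0) / 112.7 = 3052/112.7 = 27.08 mg/L.
Travel time t = 39.3·1000 / 0.59 = 66610 s = 18.50 h.
Half-life 18.6 h → k = ln 2 / 18.6 = 0.03727 h⁻¹ = 0.8944 d⁻¹.
First-order decay: C = 27.08·exp(−k·t) = 27.08·0.5018 = 13.59 mg/L.

13.6 mg/L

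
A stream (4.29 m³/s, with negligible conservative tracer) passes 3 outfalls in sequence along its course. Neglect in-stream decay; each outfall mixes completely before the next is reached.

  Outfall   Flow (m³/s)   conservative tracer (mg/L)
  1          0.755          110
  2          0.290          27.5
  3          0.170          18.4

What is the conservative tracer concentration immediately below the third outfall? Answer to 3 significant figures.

After outfall 1: Q = 4.290 + 0.7550 = 5.045 m³/s; C = (4.290·0 + 0.7550·110.0)/5.045 = 16.46 mg/L.
After outfall 2: Q = 5.045 + 0.2900 = 5.335 m³/s; C = (5.045·16.46 + 0.2900·27.50)/5.335 = 17.06 mg/L.
After outfall 3: Q = 5.335 + 0.1700 = 5.505 m³/s; C = (5.335·17.06 + 0.1700·18.40)/5.505 = 17.10 mg/L.

17.1 mg/L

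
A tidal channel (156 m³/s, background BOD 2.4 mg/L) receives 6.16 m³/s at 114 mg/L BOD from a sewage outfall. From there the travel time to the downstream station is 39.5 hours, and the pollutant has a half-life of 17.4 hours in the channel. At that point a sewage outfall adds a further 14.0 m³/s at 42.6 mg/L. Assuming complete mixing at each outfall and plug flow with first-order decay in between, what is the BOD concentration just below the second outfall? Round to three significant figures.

Mixed concentration C = ΣQC/ΣQ = (156.0·2.400 + 6.160·114.0) / 162.2 = 1077/162.2 = 6.639 mg/L; combined flow 162.2 m³/s.
Half-life 17.4 h → k = ln 2 / 17.4 = 0.03984 h⁻¹ = 0.9561 d⁻¹.
Applying C = C₀e^(−kt): 6.639 × 0.2073 = 1.376 mg/L.
At the second outfall, C = (162.2·1.376 + 14.00·42.60) / (162.2 + 14.00) = 4.653 mg/L.

4.65 mg/L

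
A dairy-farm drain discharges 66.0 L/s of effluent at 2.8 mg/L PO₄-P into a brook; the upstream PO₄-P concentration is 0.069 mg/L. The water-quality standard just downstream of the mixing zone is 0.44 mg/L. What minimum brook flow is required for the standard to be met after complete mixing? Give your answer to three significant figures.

420 L/s

Set C_mix = 0.44: (Q·0.06900 + 66.00·2.800) / (Q + 66.00) = 0.44
→ Q = 66.00·(2.800 − 0.44)/(0.44 − 0.06900) = 419.8 L/s.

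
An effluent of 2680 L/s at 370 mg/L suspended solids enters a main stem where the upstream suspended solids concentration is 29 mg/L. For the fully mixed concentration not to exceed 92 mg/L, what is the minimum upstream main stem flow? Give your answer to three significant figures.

11800 L/s

Set C_mix = 92: (Q·29.00 + 2680·370.0) / (Q + 2680) = 92
→ Q = 2680·(370.0 − 92)/(92 − 29.00) = 11830 L/s.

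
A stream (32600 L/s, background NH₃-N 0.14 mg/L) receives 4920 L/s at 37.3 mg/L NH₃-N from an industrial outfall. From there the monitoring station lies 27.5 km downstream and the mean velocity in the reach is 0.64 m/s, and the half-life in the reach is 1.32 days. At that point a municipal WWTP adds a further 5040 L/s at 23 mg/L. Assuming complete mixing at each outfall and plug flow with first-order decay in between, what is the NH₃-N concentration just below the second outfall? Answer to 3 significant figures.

After mixing, C = (32600·0.1400 + 4920·37.30) / 37520 = 188100/37520 = 5.013 mg/L; combined flow 37520 L/s.
Travel time t = 27.5·1000 / 0.64 = 42970 s = 11.94 h.
Half-life 1.32 d → k = ln 2 / 1.32 = 0.5251 d⁻¹.
First-order decay: C = 5.013·exp(−k·t) = 5.013·0.7702 = 3.861 mg/L.
Second outfall: C = (37520·3.861 + 5040·23.00)/42560 = 6.127 mg/L.

6.13 mg/L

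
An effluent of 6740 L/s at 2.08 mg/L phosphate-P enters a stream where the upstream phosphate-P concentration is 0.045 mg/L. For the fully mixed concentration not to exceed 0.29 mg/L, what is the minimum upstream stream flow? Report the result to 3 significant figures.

Set C_mix = 0.29: (Q·0.04500 + 6740·2.080) / (Q + 6740) = 0.29
→ Q = 6740·(2.080 − 0.29)/(0.29 − 0.04500) = 49240 L/s.

49200 L/s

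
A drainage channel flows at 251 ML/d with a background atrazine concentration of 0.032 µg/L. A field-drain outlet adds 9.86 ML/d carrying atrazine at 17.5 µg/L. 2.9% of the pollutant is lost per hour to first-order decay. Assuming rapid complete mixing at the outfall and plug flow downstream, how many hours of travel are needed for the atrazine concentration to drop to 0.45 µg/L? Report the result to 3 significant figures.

Mass balance: C = (251.0·0.03200 + 9.860·17.50) / 260.9 = 180.6/260.9 = 0.6923 µg/L.
2.9%/h lost → k = −ln(1 − 0.029) = 0.02943 h⁻¹.
0.6923·exp(−k·t) = 0.45 → t = ln(0.6923/0.45)/k = 52690 s = 14.64 h.

14.6 h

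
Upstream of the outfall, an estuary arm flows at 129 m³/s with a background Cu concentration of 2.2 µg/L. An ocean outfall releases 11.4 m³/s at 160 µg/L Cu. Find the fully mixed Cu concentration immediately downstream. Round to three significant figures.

15.0 µg/L

After mixing, C = (129.0·2.200 + 11.40·160.0) / 140.4 = 2108/140.4 = 15.01 µg/L.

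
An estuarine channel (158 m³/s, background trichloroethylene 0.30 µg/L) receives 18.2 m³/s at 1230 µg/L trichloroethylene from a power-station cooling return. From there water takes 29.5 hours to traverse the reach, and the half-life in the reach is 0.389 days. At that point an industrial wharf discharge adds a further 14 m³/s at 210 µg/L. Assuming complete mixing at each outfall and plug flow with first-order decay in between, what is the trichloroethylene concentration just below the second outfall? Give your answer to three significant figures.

28.7 µg/L

Conservation of mass: C = (158.0·0.3000 + 18.20·1230) / 176.2 = 22430/176.2 = 127.3 µg/L; combined flow 176.2 m³/s.
Half-life 0.389 d → k = ln 2 / 0.389 = 1.782 d⁻¹.
Applying C = C₀e^(−kt): 127.3 × 0.1119 = 14.25 µg/L.
Second outfall: C = (176.2·14.25 + 14.00·210.0)/190.2 = 28.65 µg/L.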